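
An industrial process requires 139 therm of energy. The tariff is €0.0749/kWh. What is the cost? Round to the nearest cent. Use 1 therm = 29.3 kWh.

€305.05

139 therm × (29.3 kWh/therm) = 4,073 kWh
Cost = 4,073 kWh × €0.0749/kWh = €305.05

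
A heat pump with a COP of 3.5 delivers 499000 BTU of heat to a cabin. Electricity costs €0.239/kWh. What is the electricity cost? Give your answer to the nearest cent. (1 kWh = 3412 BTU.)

€9.99

Heat delivered = 499,000 BTU / 3412 = 146.2 kWh
Electrical input = 146.2 kWh / 3.5 = 41.79 kWh
Cost = 41.79 × €0.239/kWh = €9.99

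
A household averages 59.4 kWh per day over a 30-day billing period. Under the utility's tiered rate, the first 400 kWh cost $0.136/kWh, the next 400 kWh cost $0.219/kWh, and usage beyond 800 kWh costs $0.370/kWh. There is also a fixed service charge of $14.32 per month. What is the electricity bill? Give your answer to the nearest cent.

$519.66

Usage = 59.4 kWh/day × 30 days = 1782 kWh
First 400 kWh × $0.136 = $54.40
Next 400 kWh × $0.219 = $87.60
Remaining 982 kWh × $0.370 = $363.34
Energy charge = $505.34; + service $14.32 = $519.66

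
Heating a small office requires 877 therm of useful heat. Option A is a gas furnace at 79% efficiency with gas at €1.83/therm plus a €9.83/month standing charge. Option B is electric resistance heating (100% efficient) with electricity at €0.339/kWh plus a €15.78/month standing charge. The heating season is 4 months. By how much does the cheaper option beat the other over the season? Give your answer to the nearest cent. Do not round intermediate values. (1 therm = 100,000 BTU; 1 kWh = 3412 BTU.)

Heat load = 877 therm × 100,000 = 87,700,000 BTU
Gas: input = 87,700,000 / 0.79 = 111,012,658 BTU = 1,110 therm → 1,110 × €1.83 = €2,031.53; + 4 × €9.83 standing = €2,070.85
Electric: 87,700,000 BTU / 3412 = 25,700 kWh → × €0.339 = €8,713.45; + 4 × €15.78 standing = €8,776.57
Difference = |€2,070.85 − €8,776.57| = €6,705.72

€6705.72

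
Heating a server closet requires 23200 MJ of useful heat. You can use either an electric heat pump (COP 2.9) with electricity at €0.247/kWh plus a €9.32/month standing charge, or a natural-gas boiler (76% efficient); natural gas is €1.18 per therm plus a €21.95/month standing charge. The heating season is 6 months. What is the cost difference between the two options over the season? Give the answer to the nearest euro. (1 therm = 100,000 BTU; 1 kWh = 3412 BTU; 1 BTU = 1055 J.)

€132

Heat load = 23200 MJ = 23,200,000,000 J / 1055 = 21,990,521 BTU
Gas: input = 21,990,521 / 0.76 = 28,934,896 BTU = 289.3 therm → 289.3 × €1.18 = €341.43; + 6 × €21.95 standing = €473.13
Heat pump: 21,990,521 BTU / 3412 = 6,445 kWh heat; / 2.9 = 2,222 kWh in → × €0.247 = €548.94; + 6 × €9.32 standing = €604.86
Difference = |€473.13 − €604.86| = €131.73 ≈ €132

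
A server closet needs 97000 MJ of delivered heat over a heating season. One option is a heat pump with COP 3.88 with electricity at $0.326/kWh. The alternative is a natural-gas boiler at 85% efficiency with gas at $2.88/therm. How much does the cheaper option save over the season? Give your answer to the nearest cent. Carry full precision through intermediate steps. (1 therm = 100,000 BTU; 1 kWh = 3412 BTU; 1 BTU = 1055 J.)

$851.15

Heat load = 97000 MJ = 97,000,000,000 J / 1055 = 91,943,128 BTU
Gas: input = 91,943,128 / 0.85 = 108,168,386 BTU = 1,082 therm → 1,082 × $2.88 = $3,115.25
Heat pump: 91,943,128 BTU / 3412 = 26,950 kWh heat; / 3.88 = 6,945 kWh in → × $0.326 = $2,264.10
Difference = |$3,115.25 − $2,264.10| = $851.15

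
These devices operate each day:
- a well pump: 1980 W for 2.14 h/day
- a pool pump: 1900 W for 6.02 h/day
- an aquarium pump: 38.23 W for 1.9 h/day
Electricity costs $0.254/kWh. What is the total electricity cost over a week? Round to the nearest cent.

$28.00

well pump: 1980 W × 2.14 h × 7 d = 29,660 Wh = 29.66 kWh
pool pump: 1900 W × 6.02 h × 7 d = 80,066 Wh = 80.07 kWh
aquarium pump: 38.23 W × 1.9 h × 7 d = 508 Wh = 0.5085 kWh
Total energy = 29.66 + 80.07 + 0.5085 = 110.2 kWh
Cost = 110.2 kWh × $0.254 = $28.00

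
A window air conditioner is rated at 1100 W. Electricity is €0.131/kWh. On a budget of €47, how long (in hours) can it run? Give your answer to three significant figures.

326 h

Energy budget = €47 / €0.131 per kWh = 358.8 kWh = 358,779 Wh
Runtime = 358,779 Wh / 1100 W = 326.2 h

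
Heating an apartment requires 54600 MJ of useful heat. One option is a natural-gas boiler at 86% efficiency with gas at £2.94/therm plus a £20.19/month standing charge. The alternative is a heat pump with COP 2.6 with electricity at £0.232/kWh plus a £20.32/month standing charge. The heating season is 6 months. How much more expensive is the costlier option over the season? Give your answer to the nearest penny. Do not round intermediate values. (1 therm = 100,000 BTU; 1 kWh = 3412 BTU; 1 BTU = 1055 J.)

Heat load = 54600 MJ = 54,600,000,000 J / 1055 = 51,753,555 BTU
Gas: input = 51,753,555 / 0.86 = 60,178,552 BTU = 601.8 therm → 601.8 × £2.94 = £1,769.25; + 6 × £20.19 standing = £1,890.39
Heat pump: 51,753,555 BTU / 3412 = 15,170 kWh heat; / 2.6 = 5,834 kWh in → × £0.232 = £1,353.46; + 6 × £20.32 standing = £1,475.38
Difference = |£1,890.39 − £1,475.38| = £415.01

£415.01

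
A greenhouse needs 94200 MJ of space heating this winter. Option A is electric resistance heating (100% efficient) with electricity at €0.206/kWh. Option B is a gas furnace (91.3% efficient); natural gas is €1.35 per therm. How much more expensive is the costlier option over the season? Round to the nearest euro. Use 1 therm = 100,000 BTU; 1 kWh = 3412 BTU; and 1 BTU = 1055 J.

Heat load = 94200 MJ = 94,200,000,000 J / 1055 = 89,289,100 BTU
Gas: input = 89,289,100 / 0.913 = 97,797,480 BTU = 978 therm → 978 × €1.35 = €1,320.27
Electric: 89,289,100 BTU / 3412 = 26,170 kWh → × €0.206 = €5,390.84
Difference = |€1,320.27 − €5,390.84| = €4,070.58 ≈ €4071

€4071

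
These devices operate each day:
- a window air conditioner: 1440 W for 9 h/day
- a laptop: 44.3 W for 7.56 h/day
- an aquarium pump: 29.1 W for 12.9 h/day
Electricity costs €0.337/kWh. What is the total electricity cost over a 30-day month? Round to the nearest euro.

window air conditioner: 1440 W × 9 h × 30 d = 388,800 Wh = 388.8 kWh
laptop: 44.3 W × 7.56 h × 30 d = 10,047 Wh = 10.05 kWh
aquarium pump: 29.1 W × 12.9 h × 30 d = 11,262 Wh = 11.26 kWh
Total energy = 388.8 + 10.05 + 11.26 = 410.1 kWh
Cost = 410.1 kWh × €0.337 = €138.21 ≈ €138

€138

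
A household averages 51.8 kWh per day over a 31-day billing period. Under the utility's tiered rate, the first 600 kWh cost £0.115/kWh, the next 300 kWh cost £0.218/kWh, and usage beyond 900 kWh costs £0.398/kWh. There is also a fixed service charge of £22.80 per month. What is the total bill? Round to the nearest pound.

Usage = 51.8 kWh/day × 31 days = 1605.8 kWh
First 600 kWh × £0.115 = £69.00
Next 300 kWh × £0.218 = £65.40
Remaining 705.8 kWh × £0.398 = £280.91
Energy charge = £415.31; + service £22.80 = £438.11 ≈ £438

£438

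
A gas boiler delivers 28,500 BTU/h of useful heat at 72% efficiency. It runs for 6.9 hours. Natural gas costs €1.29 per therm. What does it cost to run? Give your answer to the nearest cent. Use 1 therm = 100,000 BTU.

€3.52

Heat delivered = 28,500 BTU/h × 6.9 h = 196,650 BTU
Gas input = 196,650 / 0.72 = 273,125 BTU
= 273,125 / 100,000 = 2.731 therm
Cost = 2.731 × €1.29/therm = €3.52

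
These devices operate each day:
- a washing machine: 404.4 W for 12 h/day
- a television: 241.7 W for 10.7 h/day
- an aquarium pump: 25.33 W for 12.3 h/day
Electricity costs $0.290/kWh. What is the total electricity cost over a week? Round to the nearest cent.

washing machine: 404.4 W × 12 h × 7 d = 33,970 Wh = 33.97 kWh
television: 241.7 W × 10.7 h × 7 d = 18,103 Wh = 18.1 kWh
aquarium pump: 25.33 W × 12.3 h × 7 d = 2,181 Wh = 2.181 kWh
Total energy = 33.97 + 18.1 + 2.181 = 54.25 kWh
Cost = 54.25 kWh × $0.290 = $15.73

$15.73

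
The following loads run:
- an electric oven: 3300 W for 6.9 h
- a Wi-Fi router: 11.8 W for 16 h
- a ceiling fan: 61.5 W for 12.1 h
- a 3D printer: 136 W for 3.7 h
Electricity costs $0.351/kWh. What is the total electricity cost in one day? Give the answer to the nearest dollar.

electric oven: 3300 W × 6.9 h = 22,770 Wh = 22.77 kWh
Wi-Fi router: 11.8 W × 16 h = 189 Wh = 0.1888 kWh
ceiling fan: 61.5 W × 12.1 h = 744 Wh = 0.7441 kWh
3D printer: 136 W × 3.7 h = 503 Wh = 0.5032 kWh
Total energy = 22.77 + 0.1888 + 0.7441 + 0.5032 = 24.21 kWh
Cost = 24.21 kWh × $0.351 = $8.50 ≈ $8

$8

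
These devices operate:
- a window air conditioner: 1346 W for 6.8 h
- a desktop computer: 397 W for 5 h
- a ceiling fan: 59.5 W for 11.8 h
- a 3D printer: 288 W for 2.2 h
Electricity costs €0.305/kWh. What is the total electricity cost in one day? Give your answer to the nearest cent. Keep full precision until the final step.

€3.80

window air conditioner: 1346 W × 6.8 h = 9,153 Wh = 9.153 kWh
desktop computer: 397 W × 5 h = 1,985 Wh = 1.985 kWh
ceiling fan: 59.5 W × 11.8 h = 702 Wh = 0.7021 kWh
3D printer: 288 W × 2.2 h = 634 Wh = 0.6336 kWh
Total energy = 9.153 + 1.985 + 0.7021 + 0.6336 = 12.47 kWh
Cost = 12.47 kWh × €0.305 = €3.80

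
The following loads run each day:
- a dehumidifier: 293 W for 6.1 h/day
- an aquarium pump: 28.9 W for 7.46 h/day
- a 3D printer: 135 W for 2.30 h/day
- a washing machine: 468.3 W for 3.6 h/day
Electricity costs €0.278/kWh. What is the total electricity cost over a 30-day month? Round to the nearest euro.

€33

dehumidifier: 293 W × 6.1 h × 30 d = 53,619 Wh = 53.62 kWh
aquarium pump: 28.9 W × 7.46 h × 30 d = 6,468 Wh = 6.468 kWh
3D printer: 135 W × 2.30 h × 30 d = 9,315 Wh = 9.315 kWh
washing machine: 468.3 W × 3.6 h × 30 d = 50,576 Wh = 50.58 kWh
Total energy = 53.62 + 6.468 + 9.315 + 50.58 = 120 kWh
Cost = 120 kWh × €0.278 = €33.35 ≈ €33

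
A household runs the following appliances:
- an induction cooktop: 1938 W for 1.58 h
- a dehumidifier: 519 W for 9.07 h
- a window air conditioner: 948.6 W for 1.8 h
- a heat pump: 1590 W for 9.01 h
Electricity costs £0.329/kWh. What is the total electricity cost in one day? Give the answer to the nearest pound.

£8

induction cooktop: 1938 W × 1.58 h = 3,062 Wh = 3.062 kWh
dehumidifier: 519 W × 9.07 h = 4,707 Wh = 4.707 kWh
window air conditioner: 948.6 W × 1.8 h = 1,707 Wh = 1.707 kWh
heat pump: 1590 W × 9.01 h = 14,326 Wh = 14.33 kWh
Total energy = 3.062 + 4.707 + 1.707 + 14.33 = 23.8 kWh
Cost = 23.8 kWh × £0.329 = £7.83 ≈ £8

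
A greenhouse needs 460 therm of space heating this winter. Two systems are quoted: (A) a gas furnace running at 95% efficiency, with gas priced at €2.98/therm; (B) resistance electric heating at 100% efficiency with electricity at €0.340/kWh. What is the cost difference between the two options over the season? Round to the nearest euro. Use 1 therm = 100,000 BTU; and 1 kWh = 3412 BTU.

Heat load = 460 therm × 100,000 = 46,000,000 BTU
Gas: input = 46,000,000 / 0.95 = 48,421,053 BTU = 484.2 therm → 484.2 × €2.98 = €1,442.95
Electric: 46,000,000 BTU / 3412 = 13,480 kWh → × €0.340 = €4,583.82
Difference = |€1,442.95 − €4,583.82| = €3,140.87 ≈ €3141

€3141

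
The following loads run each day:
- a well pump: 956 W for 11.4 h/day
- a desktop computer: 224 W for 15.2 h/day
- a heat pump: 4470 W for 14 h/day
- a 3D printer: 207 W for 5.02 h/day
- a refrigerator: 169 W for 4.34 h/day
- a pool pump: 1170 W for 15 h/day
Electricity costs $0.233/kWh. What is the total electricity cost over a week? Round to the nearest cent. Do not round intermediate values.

well pump: 956 W × 11.4 h × 7 d = 76,289 Wh = 76.29 kWh
desktop computer: 224 W × 15.2 h × 7 d = 23,834 Wh = 23.83 kWh
heat pump: 4470 W × 14 h × 7 d = 438,060 Wh = 438.1 kWh
3D printer: 207 W × 5.02 h × 7 d = 7,274 Wh = 7.274 kWh
refrigerator: 169 W × 4.34 h × 7 d = 5,134 Wh = 5.134 kWh
pool pump: 1170 W × 15 h × 7 d = 122,850 Wh = 122.8 kWh
Total energy = 76.29 + 23.83 + 438.1 + 7.274 + 5.134 + 122.8 = 673.4 kWh
Cost = 673.4 kWh × $0.233 = $156.91

$156.91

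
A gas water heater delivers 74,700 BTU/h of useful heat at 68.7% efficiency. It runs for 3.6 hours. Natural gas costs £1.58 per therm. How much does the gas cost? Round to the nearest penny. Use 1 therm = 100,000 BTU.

£6.18

Heat delivered = 74,700 BTU/h × 3.6 h = 268,920 BTU
Gas input = 268,920 / 0.687 = 391,441 BTU
= 391,441 / 100,000 = 3.914 therm
Cost = 3.914 × £1.58/therm = £6.18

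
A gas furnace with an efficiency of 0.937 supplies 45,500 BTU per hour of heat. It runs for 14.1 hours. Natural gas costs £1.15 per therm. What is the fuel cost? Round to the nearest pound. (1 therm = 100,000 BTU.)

Heat delivered = 45,500 BTU/h × 14.1 h = 641,550 BTU
Gas input = 641,550 / 0.937 = 684,685 BTU
= 684,685 / 100,000 = 6.847 therm
Cost = 6.847 × £1.15/therm = £7.87 ≈ £8

£8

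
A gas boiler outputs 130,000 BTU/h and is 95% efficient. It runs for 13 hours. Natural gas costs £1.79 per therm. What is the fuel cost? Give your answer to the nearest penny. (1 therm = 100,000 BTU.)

£31.84

Heat delivered = 130,000 BTU/h × 13 h = 1,690,000 BTU
Gas input = 1,690,000 / 0.95 = 1,778,947 BTU
= 1,778,947 / 100,000 = 17.79 therm
Cost = 17.79 × £1.79/therm = £31.84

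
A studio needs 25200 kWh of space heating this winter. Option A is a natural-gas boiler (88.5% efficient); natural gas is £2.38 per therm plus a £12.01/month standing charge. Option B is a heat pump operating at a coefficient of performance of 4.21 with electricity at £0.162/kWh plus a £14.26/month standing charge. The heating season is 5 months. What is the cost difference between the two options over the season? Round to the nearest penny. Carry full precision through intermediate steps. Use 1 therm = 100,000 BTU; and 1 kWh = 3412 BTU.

£1331.35

Heat load = 25200 kWh × 3412 = 85,982,400 BTU
Gas: input = 85,982,400 / 0.885 = 97,155,254 BTU = 971.6 therm → 971.6 × £2.38 = £2,312.30; + 5 × £12.01 standing = £2,372.35
Heat pump: 85,982,400 BTU / 3412 = 25,200 kWh heat; / 4.21 = 5,986 kWh in → × £0.162 = £969.69; + 5 × £14.26 standing = £1,040.99
Difference = |£2,372.35 − £1,040.99| = £1,331.35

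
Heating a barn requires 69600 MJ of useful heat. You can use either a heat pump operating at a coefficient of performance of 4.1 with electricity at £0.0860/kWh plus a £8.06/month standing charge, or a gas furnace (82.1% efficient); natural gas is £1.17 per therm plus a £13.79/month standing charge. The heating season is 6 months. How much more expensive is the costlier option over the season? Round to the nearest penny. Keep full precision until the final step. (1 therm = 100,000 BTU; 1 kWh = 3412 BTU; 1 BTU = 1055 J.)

Heat load = 69600 MJ = 69,600,000,000 J / 1055 = 65,971,564 BTU
Gas: input = 65,971,564 / 0.821 = 80,355,133 BTU = 803.6 therm → 803.6 × £1.17 = £940.16; + 6 × £13.79 standing = £1,022.90
Heat pump: 65,971,564 BTU / 3412 = 19,340 kWh heat; / 4.1 = 4,716 kWh in → × £0.0860 = £405.57; + 6 × £8.06 standing = £453.93
Difference = |£1,022.90 − £453.93| = £568.97

£568.97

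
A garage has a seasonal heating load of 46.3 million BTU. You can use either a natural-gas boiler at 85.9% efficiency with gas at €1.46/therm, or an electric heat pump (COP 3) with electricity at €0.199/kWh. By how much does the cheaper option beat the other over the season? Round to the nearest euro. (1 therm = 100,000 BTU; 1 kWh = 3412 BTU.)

Heat load = 46.3 × 10⁶ BTU = 46,300,000 BTU
Gas: input = 46,300,000 / 0.859 = 53,899,884 BTU = 539 therm → 539 × €1.46 = €786.94
Heat pump: 46,300,000 BTU / 3412 = 13,570 kWh heat; / 3 = 4,523 kWh in → × €0.199 = €900.13
Difference = |€786.94 − €900.13| = €113.19 ≈ €113

€113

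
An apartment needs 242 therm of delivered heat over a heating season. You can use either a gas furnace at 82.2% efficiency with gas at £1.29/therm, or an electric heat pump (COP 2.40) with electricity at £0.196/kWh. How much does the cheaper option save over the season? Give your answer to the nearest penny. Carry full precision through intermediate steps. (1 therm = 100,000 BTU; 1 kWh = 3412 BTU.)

£199.45

Heat load = 242 therm × 100,000 = 24,200,000 BTU
Gas: input = 24,200,000 / 0.822 = 29,440,389 BTU = 294.4 therm → 294.4 × £1.29 = £379.78
Heat pump: 24,200,000 BTU / 3412 = 7,093 kWh heat; / 2.40 = 2,955 kWh in → × £0.196 = £579.23
Difference = |£379.78 − £579.23| = £199.45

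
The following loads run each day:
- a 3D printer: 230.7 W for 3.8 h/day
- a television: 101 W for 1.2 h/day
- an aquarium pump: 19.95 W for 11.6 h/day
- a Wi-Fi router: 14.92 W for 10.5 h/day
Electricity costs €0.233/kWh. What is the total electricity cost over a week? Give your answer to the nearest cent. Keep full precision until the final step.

€2.26

3D printer: 230.7 W × 3.8 h × 7 d = 6,137 Wh = 6.137 kWh
television: 101 W × 1.2 h × 7 d = 848 Wh = 0.8484 kWh
aquarium pump: 19.95 W × 11.6 h × 7 d = 1,620 Wh = 1.62 kWh
Wi-Fi router: 14.92 W × 10.5 h × 7 d = 1,097 Wh = 1.097 kWh
Total energy = 6.137 + 0.8484 + 1.62 + 1.097 = 9.702 kWh
Cost = 9.702 kWh × €0.233 = €2.26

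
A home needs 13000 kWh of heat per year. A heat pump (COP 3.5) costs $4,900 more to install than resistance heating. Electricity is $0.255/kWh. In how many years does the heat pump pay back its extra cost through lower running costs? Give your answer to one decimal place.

Resistance: 13000 kWh × $0.255 = $3,315.00/yr
Heat pump: 13000 / 3.5 = 3714 kWh in → × $0.255 = $947.14/yr
Annual savings = $2,367.86
Payback = $4,900 / $2,367.86 = 2.07 years

2.1 years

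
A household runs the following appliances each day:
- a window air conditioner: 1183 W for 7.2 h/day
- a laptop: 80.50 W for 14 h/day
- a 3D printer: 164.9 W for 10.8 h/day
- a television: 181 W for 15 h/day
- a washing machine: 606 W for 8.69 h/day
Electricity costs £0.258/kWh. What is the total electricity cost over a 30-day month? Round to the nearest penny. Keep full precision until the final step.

£150.21

window air conditioner: 1183 W × 7.2 h × 30 d = 255,528 Wh = 255.5 kWh
laptop: 80.50 W × 14 h × 30 d = 33,810 Wh = 33.81 kWh
3D printer: 164.9 W × 10.8 h × 30 d = 53,428 Wh = 53.43 kWh
television: 181 W × 15 h × 30 d = 81,450 Wh = 81.45 kWh
washing machine: 606 W × 8.69 h × 30 d = 157,984 Wh = 158 kWh
Total energy = 255.5 + 33.81 + 53.43 + 81.45 + 158 = 582.2 kWh
Cost = 582.2 kWh × £0.258 = £150.21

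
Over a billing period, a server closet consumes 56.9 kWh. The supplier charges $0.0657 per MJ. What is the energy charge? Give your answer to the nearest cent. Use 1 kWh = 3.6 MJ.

56.9 kWh × (3.6 MJ/kWh) = 204.8 MJ
Cost = 204.8 MJ × $0.0657/MJ = $13.46

$13.46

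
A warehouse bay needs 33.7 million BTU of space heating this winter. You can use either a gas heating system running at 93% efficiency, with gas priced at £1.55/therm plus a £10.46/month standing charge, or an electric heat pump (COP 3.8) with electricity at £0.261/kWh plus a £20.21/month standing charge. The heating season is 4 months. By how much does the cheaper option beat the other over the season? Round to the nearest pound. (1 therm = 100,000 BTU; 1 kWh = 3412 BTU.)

£156

Heat load = 33.7 × 10⁶ BTU = 33,700,000 BTU
Gas: input = 33,700,000 / 0.93 = 36,236,559 BTU = 362.4 therm → 362.4 × £1.55 = £561.67; + 4 × £10.46 standing = £603.51
Heat pump: 33,700,000 BTU / 3412 = 9,877 kWh heat; / 3.8 = 2,599 kWh in → × £0.261 = £678.39; + 4 × £20.21 standing = £759.23
Difference = |£603.51 − £759.23| = £155.72 ≈ £156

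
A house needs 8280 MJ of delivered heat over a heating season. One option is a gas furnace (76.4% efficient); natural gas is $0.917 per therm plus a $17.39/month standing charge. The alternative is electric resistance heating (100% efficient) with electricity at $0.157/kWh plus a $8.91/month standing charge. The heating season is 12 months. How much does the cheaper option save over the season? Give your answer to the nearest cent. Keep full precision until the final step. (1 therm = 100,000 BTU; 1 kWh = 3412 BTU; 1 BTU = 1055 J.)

$165.17

Heat load = 8280 MJ = 8,280,000,000 J / 1055 = 7,848,341 BTU
Gas: input = 7,848,341 / 0.764 = 10,272,698 BTU = 102.7 therm → 102.7 × $0.917 = $94.20; + 12 × $17.39 standing = $302.88
Electric: 7,848,341 BTU / 3412 = 2,300 kWh → × $0.157 = $361.13; + 12 × $8.91 standing = $468.05
Difference = |$302.88 − $468.05| = $165.17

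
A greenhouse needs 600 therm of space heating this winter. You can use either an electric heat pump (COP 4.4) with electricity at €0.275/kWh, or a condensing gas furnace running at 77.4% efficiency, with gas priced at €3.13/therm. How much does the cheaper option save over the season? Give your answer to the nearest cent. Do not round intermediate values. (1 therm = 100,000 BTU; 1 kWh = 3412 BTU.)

Heat load = 600 therm × 100,000 = 60,000,000 BTU
Gas: input = 60,000,000 / 0.774 = 77,519,380 BTU = 775.2 therm → 775.2 × €3.13 = €2,426.36
Heat pump: 60,000,000 BTU / 3412 = 17,580 kWh heat; / 4.4 = 3,997 kWh in → × €0.275 = €1,099.06
Difference = |€2,426.36 − €1,099.06| = €1,327.29

€1327.29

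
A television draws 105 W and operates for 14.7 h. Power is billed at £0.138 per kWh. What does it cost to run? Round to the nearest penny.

£0.21

Energy = 105 W × 14.7 h = 1,544 Wh = 1.544 kWh
Cost = 1.544 kWh × £0.138/kWh = £0.21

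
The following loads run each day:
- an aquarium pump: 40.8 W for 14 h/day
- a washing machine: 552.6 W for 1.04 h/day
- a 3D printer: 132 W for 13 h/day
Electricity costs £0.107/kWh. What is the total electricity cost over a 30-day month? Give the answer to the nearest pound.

aquarium pump: 40.8 W × 14 h × 30 d = 17,136 Wh = 17.14 kWh
washing machine: 552.6 W × 1.04 h × 30 d = 17,241 Wh = 17.24 kWh
3D printer: 132 W × 13 h × 30 d = 51,480 Wh = 51.48 kWh
Total energy = 17.14 + 17.24 + 51.48 = 85.86 kWh
Cost = 85.86 kWh × £0.107 = £9.19 ≈ £9

£9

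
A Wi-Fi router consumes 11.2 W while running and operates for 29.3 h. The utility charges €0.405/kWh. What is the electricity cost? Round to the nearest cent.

Energy = 11.2 W × 29.3 h = 328 Wh = 0.3282 kWh
Cost = 0.3282 kWh × €0.405/kWh = €0.13

€0.13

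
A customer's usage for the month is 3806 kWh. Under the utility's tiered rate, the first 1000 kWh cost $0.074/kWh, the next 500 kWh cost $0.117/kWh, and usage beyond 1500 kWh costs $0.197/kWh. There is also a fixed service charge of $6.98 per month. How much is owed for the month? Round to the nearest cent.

First 1000 kWh × $0.074 = $74.00
Next 500 kWh × $0.117 = $58.50
Remaining 2306 kWh × $0.197 = $454.28
Energy charge = $586.78; + service $6.98 = $593.76

$593.76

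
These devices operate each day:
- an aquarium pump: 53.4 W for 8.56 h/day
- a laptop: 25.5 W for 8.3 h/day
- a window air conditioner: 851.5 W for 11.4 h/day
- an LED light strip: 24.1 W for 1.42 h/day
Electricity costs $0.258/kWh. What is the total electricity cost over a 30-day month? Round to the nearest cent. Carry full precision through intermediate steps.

$80.57

aquarium pump: 53.4 W × 8.56 h × 30 d = 13,713 Wh = 13.71 kWh
laptop: 25.5 W × 8.3 h × 30 d = 6,350 Wh = 6.349 kWh
window air conditioner: 851.5 W × 11.4 h × 30 d = 291,213 Wh = 291.2 kWh
LED light strip: 24.1 W × 1.42 h × 30 d = 1,027 Wh = 1.027 kWh
Total energy = 13.71 + 6.349 + 291.2 + 1.027 = 312.3 kWh
Cost = 312.3 kWh × $0.258 = $80.57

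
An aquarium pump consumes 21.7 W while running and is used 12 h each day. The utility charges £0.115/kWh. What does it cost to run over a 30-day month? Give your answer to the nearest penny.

Energy = 21.7 W × 12 h/day × 30 days = 7,812 Wh = 7.812 kWh
Cost = 7.812 kWh × £0.115/kWh = £0.90

£0.90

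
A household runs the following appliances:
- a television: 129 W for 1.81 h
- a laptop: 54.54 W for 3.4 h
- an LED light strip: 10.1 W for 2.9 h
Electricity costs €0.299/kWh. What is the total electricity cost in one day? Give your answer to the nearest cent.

television: 129 W × 1.81 h = 233 Wh = 0.2335 kWh
laptop: 54.54 W × 3.4 h = 185 Wh = 0.1854 kWh
LED light strip: 10.1 W × 2.9 h = 29 Wh = 0.02929 kWh
Total energy = 0.2335 + 0.1854 + 0.02929 = 0.4482 kWh
Cost = 0.4482 kWh × €0.299 = €0.13

€0.13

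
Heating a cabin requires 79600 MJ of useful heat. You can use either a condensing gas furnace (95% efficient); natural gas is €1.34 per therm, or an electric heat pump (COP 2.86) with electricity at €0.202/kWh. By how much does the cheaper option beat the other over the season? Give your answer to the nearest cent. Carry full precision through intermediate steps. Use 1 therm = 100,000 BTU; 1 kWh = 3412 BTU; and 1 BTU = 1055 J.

Heat load = 79600 MJ = 79,600,000,000 J / 1055 = 75,450,237 BTU
Gas: input = 75,450,237 / 0.95 = 79,421,302 BTU = 794.2 therm → 794.2 × €1.34 = €1,064.25
Heat pump: 75,450,237 BTU / 3412 = 22,110 kWh heat; / 2.86 = 7,732 kWh in → × €0.202 = €1,561.84
Difference = |€1,064.25 − €1,561.84| = €497.60

€497.60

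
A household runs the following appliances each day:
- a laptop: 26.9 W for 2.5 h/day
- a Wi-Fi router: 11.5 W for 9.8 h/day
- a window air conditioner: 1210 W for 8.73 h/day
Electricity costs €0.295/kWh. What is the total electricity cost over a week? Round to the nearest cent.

€22.18

laptop: 26.9 W × 2.5 h × 7 d = 471 Wh = 0.4708 kWh
Wi-Fi router: 11.5 W × 9.8 h × 7 d = 789 Wh = 0.7889 kWh
window air conditioner: 1210 W × 8.73 h × 7 d = 73,943 Wh = 73.94 kWh
Total energy = 0.4708 + 0.7889 + 73.94 = 75.2 kWh
Cost = 75.2 kWh × €0.295 = €22.18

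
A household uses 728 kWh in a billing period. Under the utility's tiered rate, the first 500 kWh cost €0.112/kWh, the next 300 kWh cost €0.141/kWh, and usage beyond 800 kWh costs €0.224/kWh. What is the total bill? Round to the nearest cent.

€88.15

First 500 kWh × €0.112 = €56.00
Next 228 kWh × €0.141 = €32.15
Remaining tier: 0 kWh (not reached)
Total = €88.15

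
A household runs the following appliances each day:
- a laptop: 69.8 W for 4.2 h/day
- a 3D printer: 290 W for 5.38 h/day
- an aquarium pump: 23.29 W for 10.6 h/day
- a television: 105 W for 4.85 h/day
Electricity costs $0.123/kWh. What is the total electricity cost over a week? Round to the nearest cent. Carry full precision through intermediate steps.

laptop: 69.8 W × 4.2 h × 7 d = 2,052 Wh = 2.052 kWh
3D printer: 290 W × 5.38 h × 7 d = 10,921 Wh = 10.92 kWh
aquarium pump: 23.29 W × 10.6 h × 7 d = 1,728 Wh = 1.728 kWh
television: 105 W × 4.85 h × 7 d = 3,565 Wh = 3.565 kWh
Total energy = 2.052 + 10.92 + 1.728 + 3.565 = 18.27 kWh
Cost = 18.27 kWh × $0.123 = $2.25

$2.25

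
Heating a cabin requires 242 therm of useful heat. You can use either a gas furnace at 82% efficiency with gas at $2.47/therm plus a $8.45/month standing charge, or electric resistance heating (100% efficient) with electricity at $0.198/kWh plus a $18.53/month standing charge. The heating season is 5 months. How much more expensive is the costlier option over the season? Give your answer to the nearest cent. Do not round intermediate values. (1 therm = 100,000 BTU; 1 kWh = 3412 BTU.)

Heat load = 242 therm × 100,000 = 24,200,000 BTU
Gas: input = 24,200,000 / 0.82 = 29,512,195 BTU = 295.1 therm → 295.1 × $2.47 = $728.95; + 5 × $8.45 standing = $771.20
Electric: 24,200,000 BTU / 3412 = 7,093 kWh → × $0.198 = $1,404.34; + 5 × $18.53 standing = $1,496.99
Difference = |$771.20 − $1,496.99| = $725.79

$725.79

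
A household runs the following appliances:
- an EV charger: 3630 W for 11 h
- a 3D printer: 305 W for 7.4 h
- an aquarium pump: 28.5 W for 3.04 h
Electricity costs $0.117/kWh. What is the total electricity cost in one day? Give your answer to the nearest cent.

EV charger: 3630 W × 11 h = 39,930 Wh = 39.93 kWh
3D printer: 305 W × 7.4 h = 2,257 Wh = 2.257 kWh
aquarium pump: 28.5 W × 3.04 h = 87 Wh = 0.08664 kWh
Total energy = 39.93 + 2.257 + 0.08664 = 42.27 kWh
Cost = 42.27 kWh × $0.117 = $4.95

$4.95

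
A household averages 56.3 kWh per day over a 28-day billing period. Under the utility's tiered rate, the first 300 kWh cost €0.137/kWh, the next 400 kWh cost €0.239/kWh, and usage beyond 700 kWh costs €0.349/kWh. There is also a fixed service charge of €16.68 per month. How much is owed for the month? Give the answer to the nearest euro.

Usage = 56.3 kWh/day × 28 days = 1576.4 kWh
First 300 kWh × €0.137 = €41.10
Next 400 kWh × €0.239 = €95.60
Remaining 876.4 kWh × €0.349 = €305.86
Energy charge = €442.56; + service €16.68 = €459.24 ≈ €459

€459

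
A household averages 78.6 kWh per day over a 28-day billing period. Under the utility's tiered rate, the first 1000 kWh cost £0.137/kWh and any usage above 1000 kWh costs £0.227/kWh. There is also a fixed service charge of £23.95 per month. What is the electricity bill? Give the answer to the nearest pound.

£434

Usage = 78.6 kWh/day × 28 days = 2200.8 kWh
First 1000 kWh × £0.137 = £137.00
Remaining 1200.8 kWh × £0.227 = £272.58
Energy charge = £409.58; + service £23.95 = £433.53 ≈ £434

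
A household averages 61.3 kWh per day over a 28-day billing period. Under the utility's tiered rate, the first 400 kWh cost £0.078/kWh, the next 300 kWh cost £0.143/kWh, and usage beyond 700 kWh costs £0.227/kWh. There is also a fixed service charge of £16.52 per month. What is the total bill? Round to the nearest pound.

Usage = 61.3 kWh/day × 28 days = 1716.4 kWh
First 400 kWh × £0.078 = £31.20
Next 300 kWh × £0.143 = £42.90
Remaining 1016.4 kWh × £0.227 = £230.72
Energy charge = £304.82; + service £16.52 = £321.34 ≈ £321

£321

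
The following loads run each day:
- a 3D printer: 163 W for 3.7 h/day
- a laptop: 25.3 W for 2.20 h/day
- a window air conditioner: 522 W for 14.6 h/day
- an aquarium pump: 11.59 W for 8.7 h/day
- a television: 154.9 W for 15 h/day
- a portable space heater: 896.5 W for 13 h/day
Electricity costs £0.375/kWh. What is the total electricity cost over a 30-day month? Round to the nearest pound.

£252

3D printer: 163 W × 3.7 h × 30 d = 18,093 Wh = 18.09 kWh
laptop: 25.3 W × 2.20 h × 30 d = 1,670 Wh = 1.67 kWh
window air conditioner: 522 W × 14.6 h × 30 d = 228,636 Wh = 228.6 kWh
aquarium pump: 11.59 W × 8.7 h × 30 d = 3,025 Wh = 3.025 kWh
television: 154.9 W × 15 h × 30 d = 69,705 Wh = 69.7 kWh
portable space heater: 896.5 W × 13 h × 30 d = 349,635 Wh = 349.6 kWh
Total energy = 18.09 + 1.67 + 228.6 + 3.025 + 69.7 + 349.6 = 670.8 kWh
Cost = 670.8 kWh × £0.375 = £251.54 ≈ £252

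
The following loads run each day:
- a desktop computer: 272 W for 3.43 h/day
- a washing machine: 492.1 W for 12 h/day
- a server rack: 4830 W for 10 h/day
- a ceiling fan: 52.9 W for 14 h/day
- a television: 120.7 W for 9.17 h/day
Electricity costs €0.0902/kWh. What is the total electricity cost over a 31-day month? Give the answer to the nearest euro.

desktop computer: 272 W × 3.43 h × 31 d = 28,922 Wh = 28.92 kWh
washing machine: 492.1 W × 12 h × 31 d = 183,061 Wh = 183.1 kWh
server rack: 4830 W × 10 h × 31 d = 1,497,300 Wh = 1,497 kWh
ceiling fan: 52.9 W × 14 h × 31 d = 22,959 Wh = 22.96 kWh
television: 120.7 W × 9.17 h × 31 d = 34,311 Wh = 34.31 kWh
Total energy = 28.92 + 183.1 + 1,497 + 22.96 + 34.31 = 1,767 kWh
Cost = 1,767 kWh × €0.0902 = €159.34 ≈ €159

€159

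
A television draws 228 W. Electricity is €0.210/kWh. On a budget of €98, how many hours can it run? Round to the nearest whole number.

Energy budget = €98 / €0.210 per kWh = 466.7 kWh = 466,667 Wh
Runtime = 466,667 Wh / 228 W = 2,047 h

2047 h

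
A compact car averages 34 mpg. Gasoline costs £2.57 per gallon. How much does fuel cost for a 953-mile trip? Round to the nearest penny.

Fuel = 953 mi / 34 mpg = 28.03 gal
Cost = 28.03 gal × £2.57/gal = £72.04

£72.04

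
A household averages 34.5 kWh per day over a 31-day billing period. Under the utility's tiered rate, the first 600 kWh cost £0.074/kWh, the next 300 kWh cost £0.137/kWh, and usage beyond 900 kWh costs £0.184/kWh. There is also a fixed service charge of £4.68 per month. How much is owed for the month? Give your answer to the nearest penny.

Usage = 34.5 kWh/day × 31 days = 1069.5 kWh
First 600 kWh × £0.074 = £44.40
Next 300 kWh × £0.137 = £41.10
Remaining 169.5 kWh × £0.184 = £31.19
Energy charge = £116.69; + service £4.68 = £121.37

£121.37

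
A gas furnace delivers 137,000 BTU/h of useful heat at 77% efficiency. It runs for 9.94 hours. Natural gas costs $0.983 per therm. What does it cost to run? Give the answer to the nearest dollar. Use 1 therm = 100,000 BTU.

Heat delivered = 137,000 BTU/h × 9.94 h = 1,361,780 BTU
Gas input = 1,361,780 / 0.77 = 1,768,545 BTU
= 1,768,545 / 100,000 = 17.69 therm
Cost = 17.69 × $0.983/therm = $17.38 ≈ $17

$17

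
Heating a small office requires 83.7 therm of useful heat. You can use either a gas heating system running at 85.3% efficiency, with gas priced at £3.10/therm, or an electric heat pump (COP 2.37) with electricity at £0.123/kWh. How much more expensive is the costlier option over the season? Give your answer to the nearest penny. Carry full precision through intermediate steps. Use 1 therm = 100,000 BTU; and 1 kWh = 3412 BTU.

Heat load = 83.7 therm × 100,000 = 8,370,000 BTU
Gas: input = 8,370,000 / 0.853 = 9,812,427 BTU = 98.12 therm → 98.12 × £3.10 = £304.19
Heat pump: 8,370,000 BTU / 3412 = 2,453 kWh heat; / 2.37 = 1,035 kWh in → × £0.123 = £127.31
Difference = |£304.19 − £127.31| = £176.87

£176.87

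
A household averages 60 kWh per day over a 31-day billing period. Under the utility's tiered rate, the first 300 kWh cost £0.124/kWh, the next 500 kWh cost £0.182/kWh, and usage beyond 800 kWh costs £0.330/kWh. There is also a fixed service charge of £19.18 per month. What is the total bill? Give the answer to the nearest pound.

£497

Usage = 60 kWh/day × 31 days = 1860 kWh
First 300 kWh × £0.124 = £37.20
Next 500 kWh × £0.182 = £91.00
Remaining 1060 kWh × £0.330 = £349.80
Energy charge = £478.00; + service £19.18 = £497.18 ≈ £497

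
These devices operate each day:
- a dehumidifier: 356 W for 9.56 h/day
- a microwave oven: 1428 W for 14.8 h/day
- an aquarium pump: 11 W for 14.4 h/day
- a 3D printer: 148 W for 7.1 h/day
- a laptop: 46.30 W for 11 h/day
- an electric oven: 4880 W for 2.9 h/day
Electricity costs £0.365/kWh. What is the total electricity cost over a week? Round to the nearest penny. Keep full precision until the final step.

dehumidifier: 356 W × 9.56 h × 7 d = 23,824 Wh = 23.82 kWh
microwave oven: 1428 W × 14.8 h × 7 d = 147,941 Wh = 147.9 kWh
aquarium pump: 11 W × 14.4 h × 7 d = 1,109 Wh = 1.109 kWh
3D printer: 148 W × 7.1 h × 7 d = 7,356 Wh = 7.356 kWh
laptop: 46.30 W × 11 h × 7 d = 3,565 Wh = 3.565 kWh
electric oven: 4880 W × 2.9 h × 7 d = 99,064 Wh = 99.06 kWh
Total energy = 23.82 + 147.9 + 1.109 + 7.356 + 3.565 + 99.06 = 282.9 kWh
Cost = 282.9 kWh × £0.365 = £103.24

£103.24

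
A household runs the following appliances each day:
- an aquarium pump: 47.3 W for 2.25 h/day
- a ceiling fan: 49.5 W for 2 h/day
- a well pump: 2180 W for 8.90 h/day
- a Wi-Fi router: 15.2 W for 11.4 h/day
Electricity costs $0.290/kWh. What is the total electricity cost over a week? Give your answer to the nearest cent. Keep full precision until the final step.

aquarium pump: 47.3 W × 2.25 h × 7 d = 745 Wh = 0.745 kWh
ceiling fan: 49.5 W × 2 h × 7 d = 693 Wh = 0.693 kWh
well pump: 2180 W × 8.90 h × 7 d = 135,814 Wh = 135.8 kWh
Wi-Fi router: 15.2 W × 11.4 h × 7 d = 1,213 Wh = 1.213 kWh
Total energy = 0.745 + 0.693 + 135.8 + 1.213 = 138.5 kWh
Cost = 138.5 kWh × $0.290 = $40.15

$40.15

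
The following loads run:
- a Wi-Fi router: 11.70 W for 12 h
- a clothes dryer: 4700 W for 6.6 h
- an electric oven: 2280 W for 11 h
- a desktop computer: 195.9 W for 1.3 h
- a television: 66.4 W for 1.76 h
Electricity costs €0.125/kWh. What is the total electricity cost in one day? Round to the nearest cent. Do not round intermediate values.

Wi-Fi router: 11.70 W × 12 h = 140 Wh = 0.1404 kWh
clothes dryer: 4700 W × 6.6 h = 31,020 Wh = 31.02 kWh
electric oven: 2280 W × 11 h = 25,080 Wh = 25.08 kWh
desktop computer: 195.9 W × 1.3 h = 255 Wh = 0.2547 kWh
television: 66.4 W × 1.76 h = 117 Wh = 0.1169 kWh
Total energy = 0.1404 + 31.02 + 25.08 + 0.2547 + 0.1169 = 56.61 kWh
Cost = 56.61 kWh × €0.125 = €7.08

€7.08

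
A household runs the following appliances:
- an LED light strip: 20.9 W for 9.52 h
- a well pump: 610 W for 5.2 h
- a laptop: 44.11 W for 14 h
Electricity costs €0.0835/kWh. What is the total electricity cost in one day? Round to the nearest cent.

LED light strip: 20.9 W × 9.52 h = 199 Wh = 0.199 kWh
well pump: 610 W × 5.2 h = 3,172 Wh = 3.172 kWh
laptop: 44.11 W × 14 h = 618 Wh = 0.6175 kWh
Total energy = 0.199 + 3.172 + 0.6175 = 3.989 kWh
Cost = 3.989 kWh × €0.0835 = €0.33

€0.33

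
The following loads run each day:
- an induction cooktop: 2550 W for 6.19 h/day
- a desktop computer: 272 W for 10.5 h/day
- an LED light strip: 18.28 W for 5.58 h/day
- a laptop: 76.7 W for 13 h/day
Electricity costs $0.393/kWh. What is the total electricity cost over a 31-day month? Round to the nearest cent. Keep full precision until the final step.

induction cooktop: 2550 W × 6.19 h × 31 d = 489,320 Wh = 489.3 kWh
desktop computer: 272 W × 10.5 h × 31 d = 88,536 Wh = 88.54 kWh
LED light strip: 18.28 W × 5.58 h × 31 d = 3,162 Wh = 3.162 kWh
laptop: 76.7 W × 13 h × 31 d = 30,910 Wh = 30.91 kWh
Total energy = 489.3 + 88.54 + 3.162 + 30.91 = 611.9 kWh
Cost = 611.9 kWh × $0.393 = $240.49

$240.49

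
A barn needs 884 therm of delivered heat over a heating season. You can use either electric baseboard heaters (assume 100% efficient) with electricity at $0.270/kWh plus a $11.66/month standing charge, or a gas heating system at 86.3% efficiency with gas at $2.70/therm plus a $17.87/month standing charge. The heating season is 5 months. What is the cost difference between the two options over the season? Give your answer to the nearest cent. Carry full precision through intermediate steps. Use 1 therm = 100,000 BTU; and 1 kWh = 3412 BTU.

Heat load = 884 therm × 100,000 = 88,400,000 BTU
Gas: input = 88,400,000 / 0.863 = 102,433,372 BTU = 1,024 therm → 1,024 × $2.70 = $2,765.70; + 5 × $17.87 standing = $2,855.05
Electric: 88,400,000 BTU / 3412 = 25,910 kWh → × $0.270 = $6,995.31; + 5 × $11.66 standing = $7,053.61
Difference = |$2,855.05 − $7,053.61| = $4,198.56

$4198.56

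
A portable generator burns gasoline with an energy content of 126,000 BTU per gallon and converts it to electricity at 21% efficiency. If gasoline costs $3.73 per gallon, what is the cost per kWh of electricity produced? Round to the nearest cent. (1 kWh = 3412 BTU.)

Electrical output per gallon = 126,000 BTU × 0.21 / 3412 BTU/kWh = 7.755 kWh
Cost per kWh = $3.73 / 7.755 kWh = $0.481

$0.48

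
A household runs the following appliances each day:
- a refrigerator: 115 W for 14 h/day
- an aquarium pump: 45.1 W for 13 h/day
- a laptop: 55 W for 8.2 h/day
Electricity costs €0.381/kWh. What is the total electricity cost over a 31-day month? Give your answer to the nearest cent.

refrigerator: 115 W × 14 h × 31 d = 49,910 Wh = 49.91 kWh
aquarium pump: 45.1 W × 13 h × 31 d = 18,175 Wh = 18.18 kWh
laptop: 55 W × 8.2 h × 31 d = 13,981 Wh = 13.98 kWh
Total energy = 49.91 + 18.18 + 13.98 = 82.07 kWh
Cost = 82.07 kWh × €0.381 = €31.27

€31.27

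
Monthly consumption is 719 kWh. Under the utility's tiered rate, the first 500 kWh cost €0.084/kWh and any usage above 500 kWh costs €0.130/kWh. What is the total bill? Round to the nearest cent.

First 500 kWh × €0.084 = €42.00
Remaining 219 kWh × €0.130 = €28.47
Total = €70.47

€70.47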